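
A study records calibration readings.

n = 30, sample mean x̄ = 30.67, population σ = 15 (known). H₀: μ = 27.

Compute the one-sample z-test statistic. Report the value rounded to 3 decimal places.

SE = σ/√n = 15/√30 = 2.7386
z = (x̄−μ₀)/SE = (30.67−27)/2.7386 = 1.3401

test statistic = 1.340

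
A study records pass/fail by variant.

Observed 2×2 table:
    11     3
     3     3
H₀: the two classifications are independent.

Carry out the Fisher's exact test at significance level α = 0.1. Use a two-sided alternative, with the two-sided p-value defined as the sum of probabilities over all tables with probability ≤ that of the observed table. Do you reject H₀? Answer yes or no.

Margins: r₁=14, r₂=6, c₁=14, c₂=6, n=20
p_obs = C(14,11)·C(6,3)/C(20,14); sum pmf over tables with pmf ≤ p_obs
p-value (two-sided) = 0.30271
At α=0.1: p ≥ α → fail to reject H₀

reject H₀: no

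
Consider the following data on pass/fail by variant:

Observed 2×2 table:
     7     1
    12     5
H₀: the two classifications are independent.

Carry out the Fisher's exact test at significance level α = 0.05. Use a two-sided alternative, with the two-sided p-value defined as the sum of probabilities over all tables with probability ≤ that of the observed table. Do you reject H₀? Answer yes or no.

Margins: r₁=8, r₂=17, c₁=19, c₂=6, n=25
p_obs = C(8,7)·C(17,12)/C(25,19); sum pmf over tables with pmf ≤ p_obs
p-value (two-sided) = 0.62372
At α=0.05: p ≥ α → fail to reject H₀

reject H₀: no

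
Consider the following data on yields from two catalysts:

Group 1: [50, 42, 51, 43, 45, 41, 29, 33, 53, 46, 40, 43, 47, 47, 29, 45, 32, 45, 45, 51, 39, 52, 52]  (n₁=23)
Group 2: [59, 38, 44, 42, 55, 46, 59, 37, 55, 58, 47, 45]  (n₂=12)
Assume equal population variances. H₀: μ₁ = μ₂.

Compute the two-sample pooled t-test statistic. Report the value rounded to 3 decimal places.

x̄₁=43.478, s₁=7.179, n₁=23
x̄₂=48.750, s₂=8.092, n₂=12
s_p² = [22·7.179² + 11·8.092²]/33 = 56.1815
SE = √(s_p²·(1/23+1/12)) = 2.6692
t = (43.478−48.750)/2.6692 = -1.9750
df = 33

test statistic = -1.975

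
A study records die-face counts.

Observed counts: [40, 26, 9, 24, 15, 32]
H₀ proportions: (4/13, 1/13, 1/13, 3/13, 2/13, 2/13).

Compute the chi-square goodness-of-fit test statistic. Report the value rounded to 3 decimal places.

n = 146; E_i = n·p_i = [44.92, 11.23, 11.23, 33.69, 22.46, 22.46]
χ² = (40−44.92)²/44.92 + (26−11.23)²/11.23 + (9−11.23)²/11.23 + (24−33.69)²/33.69 + (15−22.46)²/22.46 + (32−22.46)²/22.46 = 29.7226
df = 5

test statistic = 29.723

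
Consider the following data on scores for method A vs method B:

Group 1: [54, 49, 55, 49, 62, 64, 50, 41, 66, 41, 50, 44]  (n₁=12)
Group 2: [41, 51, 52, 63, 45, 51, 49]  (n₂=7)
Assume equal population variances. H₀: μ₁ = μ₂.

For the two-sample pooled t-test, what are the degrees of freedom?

degrees of freedom = 17

df = n₁ + n₂ − 2 = 12 + 7 − 2 = 17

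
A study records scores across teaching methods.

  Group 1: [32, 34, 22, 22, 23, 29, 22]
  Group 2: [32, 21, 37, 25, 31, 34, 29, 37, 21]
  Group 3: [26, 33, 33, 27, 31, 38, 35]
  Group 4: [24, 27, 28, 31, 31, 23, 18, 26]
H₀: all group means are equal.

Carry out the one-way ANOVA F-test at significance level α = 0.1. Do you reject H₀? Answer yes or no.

Group means [26.29, 29.67, 31.86, 26.00], grand mean 28.452
SSB = Σnᵢ(x̄ᵢ−x̄)² = 175.392; SSW = ΣΣ(x−x̄ᵢ)² = 712.286
MSB = 175.392/3 = 58.4639; MSW = 712.286/27 = 26.3810
F = MSB/MSW = 2.2161
df = (3, 27)
p-value (upper-tail) = 0.10921
At α=0.1: p ≥ α → fail to reject H₀

reject H₀: no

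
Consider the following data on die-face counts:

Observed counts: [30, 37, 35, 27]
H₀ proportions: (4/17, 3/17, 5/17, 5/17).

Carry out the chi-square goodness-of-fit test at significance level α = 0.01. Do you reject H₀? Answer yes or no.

reject H₀: yes

n = 129; E_i = n·p_i = [30.35, 22.76, 37.94, 37.94]
χ² = (30−30.35)²/30.35 + (37−22.76)²/22.76 + (35−37.94)²/37.94 + (27−37.94)²/37.94 = 12.2889
df = 3
p-value (upper-tail) = 0.00646
At α=0.01: p < α → reject H₀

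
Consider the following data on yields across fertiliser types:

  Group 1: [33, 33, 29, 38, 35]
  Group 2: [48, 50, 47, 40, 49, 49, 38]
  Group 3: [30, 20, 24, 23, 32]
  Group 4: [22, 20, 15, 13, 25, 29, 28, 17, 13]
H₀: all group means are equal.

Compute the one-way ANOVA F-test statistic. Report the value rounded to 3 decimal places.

test statistic = 34.375

Group means [33.60, 45.86, 25.80, 20.22], grand mean 30.769
SSB = Σnᵢ(x̄ᵢ−x̄)² = 2758.203; SSW = ΣΣ(x−x̄ᵢ)² = 588.413
MSB = 2758.203/3 = 919.4009; MSW = 588.413/22 = 26.7460
F = MSB/MSW = 34.3752
df = (3, 22)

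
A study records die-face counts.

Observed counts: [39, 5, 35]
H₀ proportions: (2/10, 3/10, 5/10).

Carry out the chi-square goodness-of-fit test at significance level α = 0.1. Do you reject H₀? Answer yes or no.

n = 79; E_i = n·p_i = [15.80, 23.70, 39.50]
χ² = (39−15.80)²/15.80 + (5−23.70)²/23.70 + (35−39.50)²/39.50 = 49.3333
df = 2
p-value (upper-tail) = 0.00000
At α=0.1: p < α → reject H₀

reject H₀: yes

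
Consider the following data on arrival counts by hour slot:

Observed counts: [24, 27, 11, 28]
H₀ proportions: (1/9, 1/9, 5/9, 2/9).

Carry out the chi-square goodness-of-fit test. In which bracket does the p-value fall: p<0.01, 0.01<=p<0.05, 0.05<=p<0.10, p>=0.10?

n = 90; E_i = n·p_i = [10.00, 10.00, 50.00, 20.00]
χ² = (24−10.00)²/10.00 + (27−10.00)²/10.00 + (11−50.00)²/50.00 + (28−20.00)²/20.00 = 82.1200
df = 3
p-value (upper-tail) = 0.00000
→ bracket: p<0.01

p-value bracket: p<0.01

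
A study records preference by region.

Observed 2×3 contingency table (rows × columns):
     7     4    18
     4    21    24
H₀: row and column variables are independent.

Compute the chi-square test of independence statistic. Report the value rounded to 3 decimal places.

test statistic = 8.678

Row totals [29, 49], col totals [11, 25, 42], n=78
χ² = (7−4.09)²/4.09 + (4−9.29)²/9.29 + (18−15.62)²/15.62 + (4−6.91)²/6.91 + (21−15.71)²/15.71 + (24−26.38)²/26.38 = 8.6776
df = 2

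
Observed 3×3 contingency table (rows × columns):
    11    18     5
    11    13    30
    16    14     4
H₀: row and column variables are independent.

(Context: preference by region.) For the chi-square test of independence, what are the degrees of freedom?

df = (r−1)(c−1) = (3−1)·(3−1) = 4

degrees of freedom = 4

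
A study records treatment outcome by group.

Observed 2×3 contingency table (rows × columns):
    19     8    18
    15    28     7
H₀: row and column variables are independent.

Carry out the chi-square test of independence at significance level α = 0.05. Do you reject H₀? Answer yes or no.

Row totals [45, 50], col totals [34, 36, 25], n=95
χ² = (19−16.11)²/16.11 + (8−17.05)²/17.05 + (18−11.84)²/11.84 + (15−17.89)²/17.89 + (28−18.95)²/18.95 + (7−13.16)²/13.16 = 16.2034
df = 2
p-value (upper-tail) = 0.00030
At α=0.05: p < α → reject H₀

reject H₀: yes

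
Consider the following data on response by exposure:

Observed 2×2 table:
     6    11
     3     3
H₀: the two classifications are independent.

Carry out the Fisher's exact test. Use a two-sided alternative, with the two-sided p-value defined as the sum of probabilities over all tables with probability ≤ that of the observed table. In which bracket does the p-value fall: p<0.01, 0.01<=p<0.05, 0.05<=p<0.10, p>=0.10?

p-value bracket: p>=0.10

Margins: r₁=17, r₂=6, c₁=9, c₂=14, n=23
p_obs = C(17,6)·C(6,3)/C(23,9); sum pmf over tables with pmf ≤ p_obs
p-value (two-sided) = 0.64302
→ bracket: p>=0.10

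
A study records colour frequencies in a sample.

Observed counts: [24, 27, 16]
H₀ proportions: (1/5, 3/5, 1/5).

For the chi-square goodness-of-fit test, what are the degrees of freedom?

df = k − 1 = 3 − 1 = 2

degrees of freedom = 2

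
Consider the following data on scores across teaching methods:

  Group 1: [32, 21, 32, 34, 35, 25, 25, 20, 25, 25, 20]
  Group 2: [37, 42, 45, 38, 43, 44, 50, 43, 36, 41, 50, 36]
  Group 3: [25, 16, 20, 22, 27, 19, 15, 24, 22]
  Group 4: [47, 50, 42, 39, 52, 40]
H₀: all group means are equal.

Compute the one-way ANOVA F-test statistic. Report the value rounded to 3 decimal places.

test statistic = 47.670

Group means [26.73, 42.08, 21.11, 45.00], grand mean 33.132
SSB = Σnᵢ(x̄ᵢ−x̄)² = 3558.355; SSW = ΣΣ(x−x̄ᵢ)² = 845.987
MSB = 3558.355/3 = 1186.1182; MSW = 845.987/34 = 24.8820
F = MSB/MSW = 47.6698
df = (3, 34)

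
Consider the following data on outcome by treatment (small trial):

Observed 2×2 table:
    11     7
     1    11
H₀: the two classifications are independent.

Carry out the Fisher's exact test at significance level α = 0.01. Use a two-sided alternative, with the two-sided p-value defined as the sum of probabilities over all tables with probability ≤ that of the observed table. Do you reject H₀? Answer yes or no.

reject H₀: yes

Margins: r₁=18, r₂=12, c₁=12, c₂=18, n=30
p_obs = C(18,11)·C(12,1)/C(30,12); sum pmf over tables with pmf ≤ p_obs
p-value (two-sided) = 0.00682
At α=0.01: p < α → reject H₀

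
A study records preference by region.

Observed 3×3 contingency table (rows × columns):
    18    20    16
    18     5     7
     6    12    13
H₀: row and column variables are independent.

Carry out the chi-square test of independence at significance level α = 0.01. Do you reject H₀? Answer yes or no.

Row totals [54, 30, 31], col totals [42, 37, 36], n=115
χ² = (18−19.72)²/19.72 + (20−17.37)²/17.37 + (16−16.90)²/16.90 + (18−10.96)²/10.96 + (5−9.65)²/9.65 + (7−9.39)²/9.39 + (6−11.32)²/11.32 + (12−9.97)²/9.97 + (13−9.70)²/9.70 = 12.0070
df = 4
p-value (upper-tail) = 0.01730
At α=0.01: p ≥ α → fail to reject H₀

reject H₀: no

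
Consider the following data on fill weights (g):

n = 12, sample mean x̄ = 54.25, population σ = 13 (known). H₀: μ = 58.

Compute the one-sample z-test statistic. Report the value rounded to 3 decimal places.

SE = σ/√n = 13/√12 = 3.7528
z = (x̄−μ₀)/SE = (54.25−58)/3.7528 = -0.9993

test statistic = -0.999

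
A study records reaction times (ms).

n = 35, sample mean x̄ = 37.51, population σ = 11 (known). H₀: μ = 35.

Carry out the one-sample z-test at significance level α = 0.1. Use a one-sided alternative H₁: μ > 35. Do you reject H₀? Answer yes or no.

SE = σ/√n = 11/√35 = 1.8593
z = (x̄−μ₀)/SE = (37.51−35)/1.8593 = 1.3499
p-value (one-sided, H₁ greater) = 0.08852
At α=0.1: p < α → reject H₀

reject H₀: yes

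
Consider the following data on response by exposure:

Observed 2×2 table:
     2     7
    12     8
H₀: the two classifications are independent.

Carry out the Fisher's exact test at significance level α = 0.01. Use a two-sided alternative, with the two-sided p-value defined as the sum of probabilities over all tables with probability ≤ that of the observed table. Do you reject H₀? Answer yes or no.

reject H₀: no

Margins: r₁=9, r₂=20, c₁=14, c₂=15, n=29
p_obs = C(9,2)·C(20,12)/C(29,14); sum pmf over tables with pmf ≤ p_obs
p-value (two-sided) = 0.10865
At α=0.01: p ≥ α → fail to reject H₀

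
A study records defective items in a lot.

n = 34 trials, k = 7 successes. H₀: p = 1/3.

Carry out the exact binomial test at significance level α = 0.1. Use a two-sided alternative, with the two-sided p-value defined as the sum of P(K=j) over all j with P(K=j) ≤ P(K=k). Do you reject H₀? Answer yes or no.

reject H₀: no

Exact binomial: n=34, k=7, p₀=1/3=0.3333
P(X=j) = C(n,j)·p₀^j·(1−p₀)^(n−j); p = Σ P(X=j) over j with P(X=j) ≤ P(X=7)
p-value (two-sided) = 0.14511
At α=0.1: p ≥ α → fail to reject H₀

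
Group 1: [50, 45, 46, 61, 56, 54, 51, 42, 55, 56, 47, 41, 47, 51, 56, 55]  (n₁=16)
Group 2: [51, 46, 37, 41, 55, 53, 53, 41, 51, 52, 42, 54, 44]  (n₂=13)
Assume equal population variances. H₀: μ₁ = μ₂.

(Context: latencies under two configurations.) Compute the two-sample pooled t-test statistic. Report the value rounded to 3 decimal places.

x̄₁=50.812, s₁=5.718, n₁=16
x̄₂=47.692, s₂=6.074, n₂=13
s_p² = [15·5.718² + 12·6.074²]/27 = 34.5632
SE = √(s_p²·(1/16+1/13)) = 2.1952
t = (50.812−47.692)/2.1952 = 1.4214
df = 27

test statistic = 1.421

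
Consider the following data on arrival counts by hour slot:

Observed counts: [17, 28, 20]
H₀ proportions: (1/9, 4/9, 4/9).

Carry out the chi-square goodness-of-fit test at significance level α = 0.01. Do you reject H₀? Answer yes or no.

reject H₀: yes

n = 65; E_i = n·p_i = [7.22, 28.89, 28.89]
χ² = (17−7.22)²/7.22 + (28−28.89)²/28.89 + (20−28.89)²/28.89 = 16.0000
df = 2
p-value (upper-tail) = 0.00034
At α=0.01: p < α → reject H₀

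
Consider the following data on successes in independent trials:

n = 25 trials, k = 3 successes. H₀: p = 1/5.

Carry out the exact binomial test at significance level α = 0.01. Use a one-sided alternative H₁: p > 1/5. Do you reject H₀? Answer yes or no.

Exact binomial: n=25, k=3, p₀=1/5=0.2000
P(X≥3) from Σ C(n,i)·p₀^i·(1−p₀)^(n−i)
p-value (one-sided, H₁ greater) = 0.90177
At α=0.01: p ≥ α → fail to reject H₀

reject H₀: no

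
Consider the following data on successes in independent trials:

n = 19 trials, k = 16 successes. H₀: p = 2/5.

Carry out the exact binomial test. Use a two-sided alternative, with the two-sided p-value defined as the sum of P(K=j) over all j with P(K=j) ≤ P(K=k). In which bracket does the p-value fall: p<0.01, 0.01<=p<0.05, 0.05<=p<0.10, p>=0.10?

p-value bracket: p<0.01

Exact binomial: n=19, k=16, p₀=2/5=0.4000
P(X=j) = C(n,j)·p₀^j·(1−p₀)^(n−j); p = Σ P(X=j) over j with P(X=j) ≤ P(X=16)
p-value (two-sided) = 0.00016
→ bracket: p<0.01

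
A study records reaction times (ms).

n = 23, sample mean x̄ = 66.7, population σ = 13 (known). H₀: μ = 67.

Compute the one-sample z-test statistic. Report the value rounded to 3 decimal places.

SE = σ/√n = 13/√23 = 2.7107
z = (x̄−μ₀)/SE = (66.7−67)/2.7107 = -0.1107

test statistic = -0.111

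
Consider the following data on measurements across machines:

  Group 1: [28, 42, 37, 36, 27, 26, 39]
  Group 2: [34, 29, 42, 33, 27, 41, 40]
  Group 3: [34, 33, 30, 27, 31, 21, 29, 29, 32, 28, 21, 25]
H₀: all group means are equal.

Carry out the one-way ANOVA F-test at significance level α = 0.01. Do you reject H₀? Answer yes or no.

Group means [33.57, 35.14, 28.33], grand mean 31.577
SSB = Σnᵢ(x̄ᵢ−x̄)² = 243.108; SSW = ΣΣ(x−x̄ᵢ)² = 663.238
MSB = 243.108/2 = 121.5540; MSW = 663.238/23 = 28.8364
F = MSB/MSW = 4.2153
df = (2, 23)
p-value (upper-tail) = 0.02756
At α=0.01: p ≥ α → fail to reject H₀

reject H₀: no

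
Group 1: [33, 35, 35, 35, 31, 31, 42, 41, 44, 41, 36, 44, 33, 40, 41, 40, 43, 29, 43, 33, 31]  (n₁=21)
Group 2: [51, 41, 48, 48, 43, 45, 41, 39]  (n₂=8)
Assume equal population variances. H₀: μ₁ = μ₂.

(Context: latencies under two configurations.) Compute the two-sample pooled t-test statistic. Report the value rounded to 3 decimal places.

x̄₁=37.190, s₁=4.966, n₁=21
x̄₂=44.500, s₂=4.209, n₂=8
s_p² = [20·4.966² + 7·4.209²]/27 = 22.8607
SE = √(s_p²·(1/21+1/8)) = 1.9865
t = (37.190−44.500)/1.9865 = -3.6796
df = 27

test statistic = -3.680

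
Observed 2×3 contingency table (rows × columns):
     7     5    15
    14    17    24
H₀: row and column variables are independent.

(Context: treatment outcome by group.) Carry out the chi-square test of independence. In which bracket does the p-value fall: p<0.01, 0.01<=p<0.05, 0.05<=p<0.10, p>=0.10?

Row totals [27, 55], col totals [21, 22, 39], n=82
χ² = (7−6.91)²/6.91 + (5−7.24)²/7.24 + (15−12.84)²/12.84 + (14−14.09)²/14.09 + (17−14.76)²/14.76 + (24−26.16)²/26.16 = 1.5788
df = 2
p-value (upper-tail) = 0.45411
→ bracket: p>=0.10

p-value bracket: p>=0.10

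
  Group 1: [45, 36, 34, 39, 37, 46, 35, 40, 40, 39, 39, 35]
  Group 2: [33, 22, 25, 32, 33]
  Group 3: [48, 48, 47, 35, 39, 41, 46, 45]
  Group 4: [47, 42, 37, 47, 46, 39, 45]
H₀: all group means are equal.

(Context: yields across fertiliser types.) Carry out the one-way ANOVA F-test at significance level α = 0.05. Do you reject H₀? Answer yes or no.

reject H₀: yes

Group means [38.75, 29.00, 43.62, 43.29], grand mean 39.438
SSB = Σnᵢ(x̄ᵢ−x̄)² = 794.321; SSW = ΣΣ(x−x̄ᵢ)² = 519.554
MSB = 794.321/3 = 264.7738; MSW = 519.554/28 = 18.5555
F = MSB/MSW = 14.2693
df = (3, 28)
p-value (upper-tail) = 0.00001
At α=0.05: p < α → reject H₀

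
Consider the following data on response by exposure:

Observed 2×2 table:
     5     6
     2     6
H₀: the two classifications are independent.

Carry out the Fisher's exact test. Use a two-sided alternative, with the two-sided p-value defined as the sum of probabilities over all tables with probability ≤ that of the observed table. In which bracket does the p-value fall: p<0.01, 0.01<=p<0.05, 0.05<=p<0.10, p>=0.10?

p-value bracket: p>=0.10

Margins: r₁=11, r₂=8, c₁=7, c₂=12, n=19
p_obs = C(11,5)·C(8,2)/C(19,7); sum pmf over tables with pmf ≤ p_obs
p-value (two-sided) = 0.63325
→ bracket: p>=0.10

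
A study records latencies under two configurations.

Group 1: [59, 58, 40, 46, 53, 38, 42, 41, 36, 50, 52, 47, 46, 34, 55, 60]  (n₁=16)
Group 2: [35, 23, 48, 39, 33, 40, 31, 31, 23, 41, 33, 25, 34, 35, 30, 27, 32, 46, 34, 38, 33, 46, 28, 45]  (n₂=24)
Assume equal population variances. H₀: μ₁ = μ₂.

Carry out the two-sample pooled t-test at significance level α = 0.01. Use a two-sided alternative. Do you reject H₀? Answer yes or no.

reject H₀: yes

x̄₁=47.312, s₁=8.364, n₁=16
x̄₂=34.583, s₂=7.144, n₂=24
s_p² = [15·8.364² + 23·7.144²]/38 = 58.5071
SE = √(s_p²·(1/16+1/24)) = 2.4687
t = (47.312−34.583)/2.4687 = 5.1562
df = 38
p-value (two-sided) = 0.00001
At α=0.01: p < α → reject H₀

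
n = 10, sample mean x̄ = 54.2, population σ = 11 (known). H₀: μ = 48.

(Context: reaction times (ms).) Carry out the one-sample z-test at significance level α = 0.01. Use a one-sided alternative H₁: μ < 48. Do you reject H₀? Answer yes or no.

reject H₀: no

SE = σ/√n = 11/√10 = 3.4785
z = (x̄−μ₀)/SE = (54.2−48)/3.4785 = 1.7824
p-value (one-sided, H₁ less) = 0.96266
At α=0.01: p ≥ α → fail to reject H₀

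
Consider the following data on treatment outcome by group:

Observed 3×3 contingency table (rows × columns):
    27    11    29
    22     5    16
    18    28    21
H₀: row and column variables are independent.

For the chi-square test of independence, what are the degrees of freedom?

degrees of freedom = 4

df = (r−1)(c−1) = (3−1)·(3−1) = 4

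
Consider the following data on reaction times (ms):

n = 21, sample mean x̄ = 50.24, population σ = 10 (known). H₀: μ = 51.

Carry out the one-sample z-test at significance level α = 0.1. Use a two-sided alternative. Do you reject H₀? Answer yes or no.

SE = σ/√n = 10/√21 = 2.1822
z = (x̄−μ₀)/SE = (50.24−51)/2.1822 = -0.3483
p-value (two-sided) = 0.72763
At α=0.1: p ≥ α → fail to reject H₀

reject H₀: no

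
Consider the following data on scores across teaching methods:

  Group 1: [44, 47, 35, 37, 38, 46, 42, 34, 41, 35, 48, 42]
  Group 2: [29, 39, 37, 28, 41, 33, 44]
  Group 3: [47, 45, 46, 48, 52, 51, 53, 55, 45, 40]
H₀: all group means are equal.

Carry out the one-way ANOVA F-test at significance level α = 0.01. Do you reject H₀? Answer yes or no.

Group means [40.75, 35.86, 48.20], grand mean 42.138
SSB = Σnᵢ(x̄ᵢ−x̄)² = 666.741; SSW = ΣΣ(x−x̄ᵢ)² = 672.707
MSB = 666.741/2 = 333.3706; MSW = 672.707/26 = 25.8734
F = MSB/MSW = 12.8847
df = (2, 26)
p-value (upper-tail) = 0.00013
At α=0.01: p < α → reject H₀

reject H₀: yes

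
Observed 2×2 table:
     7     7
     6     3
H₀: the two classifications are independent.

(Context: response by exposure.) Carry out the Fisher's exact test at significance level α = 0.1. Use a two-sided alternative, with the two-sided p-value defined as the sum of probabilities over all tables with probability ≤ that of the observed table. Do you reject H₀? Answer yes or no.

reject H₀: no

Margins: r₁=14, r₂=9, c₁=13, c₂=10, n=23
p_obs = C(14,7)·C(9,6)/C(23,13); sum pmf over tables with pmf ≤ p_obs
p-value (two-sided) = 0.66927
At α=0.1: p ≥ α → fail to reject H₀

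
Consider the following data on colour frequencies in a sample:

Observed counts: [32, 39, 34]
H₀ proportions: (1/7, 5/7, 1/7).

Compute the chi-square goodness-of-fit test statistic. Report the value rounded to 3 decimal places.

test statistic = 60.613

n = 105; E_i = n·p_i = [15.00, 75.00, 15.00]
χ² = (32−15.00)²/15.00 + (39−75.00)²/75.00 + (34−15.00)²/15.00 = 60.6133
df = 2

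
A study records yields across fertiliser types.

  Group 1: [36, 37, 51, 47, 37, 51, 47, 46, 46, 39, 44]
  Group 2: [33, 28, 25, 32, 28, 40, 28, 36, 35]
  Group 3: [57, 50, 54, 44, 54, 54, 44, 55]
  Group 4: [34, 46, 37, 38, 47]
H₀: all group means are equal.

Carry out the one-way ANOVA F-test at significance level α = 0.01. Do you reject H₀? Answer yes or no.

reject H₀: yes

Group means [43.73, 31.67, 51.50, 40.40], grand mean 41.818
SSB = Σnᵢ(x̄ᵢ−x̄)² = 1727.527; SSW = ΣΣ(x−x̄ᵢ)² = 805.382
MSB = 1727.527/3 = 575.8424; MSW = 805.382/29 = 27.7718
F = MSB/MSW = 20.7348
df = (3, 29)
p-value (upper-tail) = 0.00000
At α=0.01: p < α → reject H₀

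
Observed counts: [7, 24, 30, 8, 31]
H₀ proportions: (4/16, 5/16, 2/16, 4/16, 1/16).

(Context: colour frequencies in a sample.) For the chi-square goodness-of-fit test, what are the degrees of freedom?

df = k − 1 = 5 − 1 = 4

degrees of freedom = 4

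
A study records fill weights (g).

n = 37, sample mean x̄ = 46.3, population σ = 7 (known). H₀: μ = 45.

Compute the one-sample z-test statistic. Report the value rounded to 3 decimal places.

test statistic = 1.130

SE = σ/√n = 7/√37 = 1.1508
z = (x̄−μ₀)/SE = (46.3−45)/1.1508 = 1.1297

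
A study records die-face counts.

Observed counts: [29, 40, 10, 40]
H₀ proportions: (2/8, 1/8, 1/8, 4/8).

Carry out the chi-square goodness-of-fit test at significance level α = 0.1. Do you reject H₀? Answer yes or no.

n = 119; E_i = n·p_i = [29.75, 14.88, 14.88, 59.50]
χ² = (29−29.75)²/29.75 + (40−14.88)²/14.88 + (10−14.88)²/14.88 + (40−59.50)²/59.50 = 50.4454
df = 3
p-value (upper-tail) = 0.00000
At α=0.1: p < α → reject H₀

reject H₀: yes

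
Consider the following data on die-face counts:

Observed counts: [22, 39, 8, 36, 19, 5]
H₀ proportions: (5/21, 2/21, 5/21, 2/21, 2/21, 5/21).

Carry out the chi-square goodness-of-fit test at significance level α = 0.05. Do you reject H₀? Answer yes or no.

n = 129; E_i = n·p_i = [30.71, 12.29, 30.71, 12.29, 12.29, 30.71]
χ² = (22−30.71)²/30.71 + (39−12.29)²/12.29 + (8−30.71)²/30.71 + (36−12.29)²/12.29 + (19−12.29)²/12.29 + (5−30.71)²/30.71 = 148.3302
df = 5
p-value (upper-tail) = 0.00000
At α=0.05: p < α → reject H₀

reject H₀: yes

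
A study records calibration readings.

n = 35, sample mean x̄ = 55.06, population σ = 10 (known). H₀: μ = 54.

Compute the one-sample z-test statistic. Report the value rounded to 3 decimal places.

test statistic = 0.627

SE = σ/√n = 10/√35 = 1.6903
z = (x̄−μ₀)/SE = (55.06−54)/1.6903 = 0.6271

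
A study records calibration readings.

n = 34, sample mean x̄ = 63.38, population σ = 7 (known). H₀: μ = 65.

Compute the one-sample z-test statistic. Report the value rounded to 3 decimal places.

SE = σ/√n = 7/√34 = 1.2005
z = (x̄−μ₀)/SE = (63.38−65)/1.2005 = -1.3494

test statistic = -1.349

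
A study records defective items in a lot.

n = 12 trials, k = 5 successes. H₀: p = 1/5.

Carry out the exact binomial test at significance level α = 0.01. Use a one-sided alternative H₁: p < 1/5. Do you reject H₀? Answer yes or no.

Exact binomial: n=12, k=5, p₀=1/5=0.2000
P(X≤5) from Σ C(n,i)·p₀^i·(1−p₀)^(n−i)
p-value (one-sided, H₁ less) = 0.98059
At α=0.01: p ≥ α → fail to reject H₀

reject H₀: no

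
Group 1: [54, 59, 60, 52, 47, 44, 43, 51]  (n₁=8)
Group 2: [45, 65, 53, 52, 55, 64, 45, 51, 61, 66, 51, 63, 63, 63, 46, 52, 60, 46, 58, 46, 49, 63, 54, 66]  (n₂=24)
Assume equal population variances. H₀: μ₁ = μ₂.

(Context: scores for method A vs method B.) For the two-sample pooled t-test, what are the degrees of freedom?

df = n₁ + n₂ − 2 = 8 + 24 − 2 = 30

degrees of freedom = 30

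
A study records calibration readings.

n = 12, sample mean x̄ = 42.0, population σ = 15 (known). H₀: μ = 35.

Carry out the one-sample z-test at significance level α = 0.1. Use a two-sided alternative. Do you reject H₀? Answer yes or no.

SE = σ/√n = 15/√12 = 4.3301
z = (x̄−μ₀)/SE = (42.0−35)/4.3301 = 1.6166
p-value (two-sided) = 0.10597
At α=0.1: p ≥ α → fail to reject H₀

reject H₀: no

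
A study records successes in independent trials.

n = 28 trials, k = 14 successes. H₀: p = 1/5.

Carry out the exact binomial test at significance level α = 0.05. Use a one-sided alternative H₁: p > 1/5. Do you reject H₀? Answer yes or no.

reject H₀: yes

Exact binomial: n=28, k=14, p₀=1/5=0.2000
P(X≥14) from Σ C(n,i)·p₀^i·(1−p₀)^(n−i)
p-value (one-sided, H₁ greater) = 0.00037
At α=0.05: p < α → reject H₀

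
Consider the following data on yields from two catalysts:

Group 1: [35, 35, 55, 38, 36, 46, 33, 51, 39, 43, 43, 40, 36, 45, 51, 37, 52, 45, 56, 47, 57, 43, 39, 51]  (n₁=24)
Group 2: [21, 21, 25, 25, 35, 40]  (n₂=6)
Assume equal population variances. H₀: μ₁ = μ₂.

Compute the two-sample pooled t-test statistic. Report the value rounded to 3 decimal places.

test statistic = 4.749

x̄₁=43.875, s₁=7.297, n₁=24
x̄₂=27.833, s₂=7.859, n₂=6
s_p² = [23·7.297² + 5·7.859²]/28 = 54.7664
SE = √(s_p²·(1/24+1/6)) = 3.3778
t = (43.875−27.833)/3.3778 = 4.7491
df = 28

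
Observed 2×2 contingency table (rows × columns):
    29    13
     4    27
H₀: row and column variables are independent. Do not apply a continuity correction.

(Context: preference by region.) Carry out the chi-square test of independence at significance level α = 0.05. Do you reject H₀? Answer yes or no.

reject H₀: yes

Row totals [42, 31], col totals [33, 40], n=73
χ² = (29−18.99)²/18.99 + (13−23.01)²/23.01 + (4−14.01)²/14.01 + (27−16.99)²/16.99 = 22.6972
df = 1
p-value (upper-tail) = 0.00000
At α=0.05: p < α → reject H₀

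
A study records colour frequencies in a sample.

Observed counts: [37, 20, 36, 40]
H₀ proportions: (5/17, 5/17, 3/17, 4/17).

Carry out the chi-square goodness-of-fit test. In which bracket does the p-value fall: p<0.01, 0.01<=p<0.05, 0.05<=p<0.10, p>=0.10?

n = 133; E_i = n·p_i = [39.12, 39.12, 23.47, 31.29]
χ² = (37−39.12)²/39.12 + (20−39.12)²/39.12 + (36−23.47)²/23.47 + (40−31.29)²/31.29 = 18.5684
df = 3
p-value (upper-tail) = 0.00034
→ bracket: p<0.01

p-value bracket: p<0.01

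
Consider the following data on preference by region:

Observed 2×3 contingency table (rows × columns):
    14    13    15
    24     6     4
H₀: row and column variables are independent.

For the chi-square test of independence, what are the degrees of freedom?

df = (r−1)(c−1) = (2−1)·(3−1) = 2

degrees of freedom = 2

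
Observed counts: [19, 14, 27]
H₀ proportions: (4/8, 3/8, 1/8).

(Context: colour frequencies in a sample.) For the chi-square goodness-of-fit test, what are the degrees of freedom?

degrees of freedom = 2

df = k − 1 = 3 − 1 = 2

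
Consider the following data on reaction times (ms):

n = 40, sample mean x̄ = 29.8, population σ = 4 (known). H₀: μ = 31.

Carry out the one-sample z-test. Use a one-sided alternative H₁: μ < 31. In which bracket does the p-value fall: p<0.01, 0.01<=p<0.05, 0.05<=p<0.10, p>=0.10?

p-value bracket: 0.01<=p<0.05

SE = σ/√n = 4/√40 = 0.6325
z = (x̄−μ₀)/SE = (29.8−31)/0.6325 = -1.8974
p-value (one-sided, H₁ less) = 0.02889
→ bracket: 0.01<=p<0.05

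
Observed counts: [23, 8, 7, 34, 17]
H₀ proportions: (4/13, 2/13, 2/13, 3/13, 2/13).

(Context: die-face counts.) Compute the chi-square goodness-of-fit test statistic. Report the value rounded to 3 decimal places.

n = 89; E_i = n·p_i = [27.38, 13.69, 13.69, 20.54, 13.69]
χ² = (23−27.38)²/27.38 + (8−13.69)²/13.69 + (7−13.69)²/13.69 + (34−20.54)²/20.54 + (17−13.69)²/13.69 = 15.9616
df = 4

test statistic = 15.962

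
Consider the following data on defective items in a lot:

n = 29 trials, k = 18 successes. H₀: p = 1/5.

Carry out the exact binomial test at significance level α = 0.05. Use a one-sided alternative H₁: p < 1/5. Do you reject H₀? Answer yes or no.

reject H₀: no

Exact binomial: n=29, k=18, p₀=1/5=0.2000
P(X≤18) from Σ C(n,i)·p₀^i·(1−p₀)^(n−i)
p-value (one-sided, H₁ less) = 1.00000
At α=0.05: p ≥ α → fail to reject H₀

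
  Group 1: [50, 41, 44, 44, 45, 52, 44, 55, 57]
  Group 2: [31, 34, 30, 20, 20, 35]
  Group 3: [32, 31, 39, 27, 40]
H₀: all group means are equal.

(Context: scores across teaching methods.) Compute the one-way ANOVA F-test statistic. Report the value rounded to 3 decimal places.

test statistic = 21.707

Group means [48.00, 28.33, 33.80], grand mean 38.550
SSB = Σnᵢ(x̄ᵢ−x̄)² = 1542.817; SSW = ΣΣ(x−x̄ᵢ)² = 604.133
MSB = 1542.817/2 = 771.4083; MSW = 604.133/17 = 35.5373
F = MSB/MSW = 21.7070
df = (2, 17)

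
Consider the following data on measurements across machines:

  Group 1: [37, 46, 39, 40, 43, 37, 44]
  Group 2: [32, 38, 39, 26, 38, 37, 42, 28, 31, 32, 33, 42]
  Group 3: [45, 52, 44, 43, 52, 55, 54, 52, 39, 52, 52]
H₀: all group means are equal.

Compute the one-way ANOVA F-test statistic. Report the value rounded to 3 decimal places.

test statistic = 23.881

Group means [40.86, 34.83, 49.09], grand mean 41.467
SSB = Σnᵢ(x̄ᵢ−x̄)² = 1170.034; SSW = ΣΣ(x−x̄ᵢ)² = 661.433
MSB = 1170.034/2 = 585.0169; MSW = 661.433/27 = 24.4975
F = MSB/MSW = 23.8807
df = (2, 27)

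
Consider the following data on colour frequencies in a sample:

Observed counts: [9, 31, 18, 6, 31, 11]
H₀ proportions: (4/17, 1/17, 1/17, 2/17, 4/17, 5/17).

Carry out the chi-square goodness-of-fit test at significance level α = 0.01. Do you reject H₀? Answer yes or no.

reject H₀: yes

n = 106; E_i = n·p_i = [24.94, 6.24, 6.24, 12.47, 24.94, 31.18]
χ² = (9−24.94)²/24.94 + (31−6.24)²/6.24 + (18−6.24)²/6.24 + (6−12.47)²/12.47 + (31−24.94)²/24.94 + (11−31.18)²/31.18 = 148.6311
df = 5
p-value (upper-tail) = 0.00000
At α=0.01: p < α → reject H₀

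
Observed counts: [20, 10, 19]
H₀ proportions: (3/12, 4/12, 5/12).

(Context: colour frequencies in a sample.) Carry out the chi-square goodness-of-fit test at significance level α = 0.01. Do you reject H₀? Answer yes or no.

reject H₀: no

n = 49; E_i = n·p_i = [12.25, 16.33, 20.42]
χ² = (20−12.25)²/12.25 + (10−16.33)²/16.33 + (19−20.42)²/20.42 = 7.4571
df = 2
p-value (upper-tail) = 0.02403
At α=0.01: p ≥ α → fail to reject H₀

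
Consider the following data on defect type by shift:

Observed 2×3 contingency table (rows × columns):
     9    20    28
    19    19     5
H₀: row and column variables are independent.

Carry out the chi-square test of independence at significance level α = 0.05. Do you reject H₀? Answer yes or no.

Row totals [57, 43], col totals [28, 39, 33], n=100
χ² = (9−15.96)²/15.96 + (20−22.23)²/22.23 + (28−18.81)²/18.81 + (19−12.04)²/12.04 + (19−16.77)²/16.77 + (5−14.19)²/14.19 = 18.0206
df = 2
p-value (upper-tail) = 0.00012
At α=0.05: p < α → reject H₀

reject H₀: yes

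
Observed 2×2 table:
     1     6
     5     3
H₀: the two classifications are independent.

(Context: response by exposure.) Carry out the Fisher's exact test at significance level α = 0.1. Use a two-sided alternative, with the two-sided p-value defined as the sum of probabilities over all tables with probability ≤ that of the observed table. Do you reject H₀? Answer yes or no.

Margins: r₁=7, r₂=8, c₁=6, c₂=9, n=15
p_obs = C(7,1)·C(8,5)/C(15,6); sum pmf over tables with pmf ≤ p_obs
p-value (two-sided) = 0.11888
At α=0.1: p ≥ α → fail to reject H₀

reject H₀: no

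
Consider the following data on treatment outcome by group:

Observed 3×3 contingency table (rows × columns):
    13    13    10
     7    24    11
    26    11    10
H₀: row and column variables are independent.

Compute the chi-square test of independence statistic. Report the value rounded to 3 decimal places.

test statistic = 16.052

Row totals [36, 42, 47], col totals [46, 48, 31], n=125
χ² = (13−13.25)²/13.25 + (13−13.82)²/13.82 + (10−8.93)²/8.93 + (7−15.46)²/15.46 + (24−16.13)²/16.13 + (11−10.42)²/10.42 + (26−17.30)²/17.30 + (11−18.05)²/18.05 + (10−11.66)²/11.66 = 16.0516
df = 4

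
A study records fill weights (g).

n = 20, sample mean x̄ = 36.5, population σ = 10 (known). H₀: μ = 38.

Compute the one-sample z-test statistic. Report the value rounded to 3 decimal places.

SE = σ/√n = 10/√20 = 2.2361
z = (x̄−μ₀)/SE = (36.5−38)/2.2361 = -0.6708

test statistic = -0.671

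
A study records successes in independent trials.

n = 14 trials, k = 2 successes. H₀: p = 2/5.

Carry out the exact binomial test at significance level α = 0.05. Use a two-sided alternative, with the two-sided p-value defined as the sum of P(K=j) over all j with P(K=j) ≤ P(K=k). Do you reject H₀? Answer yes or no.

Exact binomial: n=14, k=2, p₀=2/5=0.4000
P(X=j) = C(n,j)·p₀^j·(1−p₀)^(n−j); p = Σ P(X=j) over j with P(X=j) ≤ P(X=2)
p-value (two-sided) = 0.05730
At α=0.05: p ≥ α → fail to reject H₀

reject H₀: no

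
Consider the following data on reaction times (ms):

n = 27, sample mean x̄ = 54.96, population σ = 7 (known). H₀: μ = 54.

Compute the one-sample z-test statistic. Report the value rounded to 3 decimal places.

test statistic = 0.713

SE = σ/√n = 7/√27 = 1.3472
z = (x̄−μ₀)/SE = (54.96−54)/1.3472 = 0.7126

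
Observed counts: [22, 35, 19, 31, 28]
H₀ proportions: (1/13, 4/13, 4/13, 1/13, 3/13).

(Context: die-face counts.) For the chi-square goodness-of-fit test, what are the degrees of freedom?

df = k − 1 = 5 − 1 = 4

degrees of freedom = 4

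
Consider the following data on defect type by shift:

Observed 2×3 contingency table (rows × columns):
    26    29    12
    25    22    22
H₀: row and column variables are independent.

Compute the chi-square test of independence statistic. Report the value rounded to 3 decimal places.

Row totals [67, 69], col totals [51, 51, 34], n=136
χ² = (26−25.12)²/25.12 + (29−25.12)²/25.12 + (12−16.75)²/16.75 + (25−25.88)²/25.88 + (22−25.88)²/25.88 + (22−17.25)²/17.25 = 3.8930
df = 2

test statistic = 3.893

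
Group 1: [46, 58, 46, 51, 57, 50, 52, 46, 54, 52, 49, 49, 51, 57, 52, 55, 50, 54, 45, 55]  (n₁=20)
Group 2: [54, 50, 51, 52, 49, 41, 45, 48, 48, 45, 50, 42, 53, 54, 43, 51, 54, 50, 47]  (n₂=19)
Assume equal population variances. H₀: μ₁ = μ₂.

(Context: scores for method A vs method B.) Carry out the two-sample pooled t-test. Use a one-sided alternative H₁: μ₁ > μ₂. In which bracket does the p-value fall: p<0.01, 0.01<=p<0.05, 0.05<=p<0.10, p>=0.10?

x̄₁=51.450, s₁=3.913, n₁=20
x̄₂=48.789, s₂=4.063, n₂=19
s_p² = [19·3.913² + 18·4.063²]/37 = 15.8948
SE = √(s_p²·(1/20+1/19)) = 1.2772
t = (51.450−48.789)/1.2772 = 2.0830
df = 37
p-value (one-sided, H₁ greater) = 0.02211
→ bracket: 0.01<=p<0.05

p-value bracket: 0.01<=p<0.05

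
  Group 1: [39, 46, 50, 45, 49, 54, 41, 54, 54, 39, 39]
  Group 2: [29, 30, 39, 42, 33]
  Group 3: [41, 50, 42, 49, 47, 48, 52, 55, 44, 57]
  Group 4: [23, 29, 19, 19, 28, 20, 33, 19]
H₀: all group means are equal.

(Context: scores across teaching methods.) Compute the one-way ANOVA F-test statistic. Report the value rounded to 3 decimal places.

Group means [46.36, 34.60, 48.50, 23.75], grand mean 39.941
SSB = Σnᵢ(x̄ᵢ−x̄)² = 3426.137; SSW = ΣΣ(x−x̄ᵢ)² = 981.745
MSB = 3426.137/3 = 1142.0456; MSW = 981.745/30 = 32.7248
F = MSB/MSW = 34.8984
df = (3, 30)

test statistic = 34.898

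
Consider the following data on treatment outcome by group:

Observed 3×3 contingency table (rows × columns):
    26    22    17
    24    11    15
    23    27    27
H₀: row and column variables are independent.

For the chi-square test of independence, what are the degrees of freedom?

degrees of freedom = 4

df = (r−1)(c−1) = (3−1)·(3−1) = 4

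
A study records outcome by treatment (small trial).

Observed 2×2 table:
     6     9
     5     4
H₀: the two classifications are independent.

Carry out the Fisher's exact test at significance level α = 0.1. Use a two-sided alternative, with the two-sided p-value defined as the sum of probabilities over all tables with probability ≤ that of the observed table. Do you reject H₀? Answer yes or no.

Margins: r₁=15, r₂=9, c₁=11, c₂=13, n=24
p_obs = C(15,6)·C(9,5)/C(24,11); sum pmf over tables with pmf ≤ p_obs
p-value (two-sided) = 0.67517
At α=0.1: p ≥ α → fail to reject H₀

reject H₀: no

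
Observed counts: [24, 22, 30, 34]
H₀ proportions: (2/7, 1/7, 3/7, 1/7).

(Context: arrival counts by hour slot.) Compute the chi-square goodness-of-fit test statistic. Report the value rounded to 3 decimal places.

test statistic = 31.782

n = 110; E_i = n·p_i = [31.43, 15.71, 47.14, 15.71]
χ² = (24−31.43)²/31.43 + (22−15.71)²/15.71 + (30−47.14)²/47.14 + (34−15.71)²/15.71 = 31.7818
df = 3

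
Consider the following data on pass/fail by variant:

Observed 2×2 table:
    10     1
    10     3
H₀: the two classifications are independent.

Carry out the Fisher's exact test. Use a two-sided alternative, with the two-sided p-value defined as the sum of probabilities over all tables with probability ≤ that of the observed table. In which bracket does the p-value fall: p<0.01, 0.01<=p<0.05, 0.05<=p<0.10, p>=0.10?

p-value bracket: p>=0.10

Margins: r₁=11, r₂=13, c₁=20, c₂=4, n=24
p_obs = C(11,10)·C(13,10)/C(24,20); sum pmf over tables with pmf ≤ p_obs
p-value (two-sided) = 0.59627
→ bracket: p>=0.10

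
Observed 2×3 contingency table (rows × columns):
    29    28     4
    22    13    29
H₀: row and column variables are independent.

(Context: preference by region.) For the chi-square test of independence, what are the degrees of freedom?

df = (r−1)(c−1) = (2−1)·(3−1) = 2

degrees of freedom = 2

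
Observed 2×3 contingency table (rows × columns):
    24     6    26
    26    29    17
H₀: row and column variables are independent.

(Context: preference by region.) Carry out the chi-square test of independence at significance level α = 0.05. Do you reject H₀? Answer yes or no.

Row totals [56, 72], col totals [50, 35, 43], n=128
χ² = (24−21.88)²/21.88 + (6−15.31)²/15.31 + (26−18.81)²/18.81 + (26−28.12)²/28.12 + (29−19.69)²/19.69 + (17−24.19)²/24.19 = 15.3173
df = 2
p-value (upper-tail) = 0.00047
At α=0.05: p < α → reject H₀

reject H₀: yes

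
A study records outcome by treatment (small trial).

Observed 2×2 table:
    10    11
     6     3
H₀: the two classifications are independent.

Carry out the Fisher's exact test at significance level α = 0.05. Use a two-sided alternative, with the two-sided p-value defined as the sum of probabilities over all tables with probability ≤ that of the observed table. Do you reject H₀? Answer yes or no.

Margins: r₁=21, r₂=9, c₁=16, c₂=14, n=30
p_obs = C(21,10)·C(9,6)/C(30,16); sum pmf over tables with pmf ≤ p_obs
p-value (two-sided) = 0.43972
At α=0.05: p ≥ α → fail to reject H₀

reject H₀: no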